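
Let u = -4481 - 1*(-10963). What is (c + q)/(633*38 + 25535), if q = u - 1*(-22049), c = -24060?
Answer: 263/2917 ≈ 0.090161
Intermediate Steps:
u = 6482 (u = -4481 + 10963 = 6482)
q = 28531 (q = 6482 - 1*(-22049) = 6482 + 22049 = 28531)
(c + q)/(633*38 + 25535) = (-24060 + 28531)/(633*38 + 25535) = 4471/(24054 + 25535) = 4471/49589 = 4471*(1/49589) = 263/2917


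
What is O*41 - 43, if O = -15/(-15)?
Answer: -2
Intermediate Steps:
O = 1 (O = -15*(-1/15) = 1)
O*41 - 43 = 1*41 - 43 = 41 - 43 = -2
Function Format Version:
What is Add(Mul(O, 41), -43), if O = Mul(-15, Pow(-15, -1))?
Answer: -2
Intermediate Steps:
O = 1 (O = Mul(-15, Rational(-1, 15)) = 1)
Add(Mul(O, 41), -43) = Add(Mul(1, 41), -43) = Add(41, -43) = -2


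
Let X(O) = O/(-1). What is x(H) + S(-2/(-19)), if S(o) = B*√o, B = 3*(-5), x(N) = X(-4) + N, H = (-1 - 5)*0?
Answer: 4 - 15*√38/19 ≈ -0.86664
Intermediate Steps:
X(O) = -O (X(O) = O*(-1) = -O)
H = 0 (H = -6*0 = 0)
x(N) = 4 + N (x(N) = -1*(-4) + N = 4 + N)
B = -15
S(o) = -15*√o
x(H) + S(-2/(-19)) = (4 + 0) - 15*√2*√(-1/(-19)) = 4 - 15*√38/19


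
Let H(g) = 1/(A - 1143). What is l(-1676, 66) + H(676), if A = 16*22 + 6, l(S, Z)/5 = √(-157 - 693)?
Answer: -1/785 + 25*I*√34 ≈ -0.0012739 + 145.77*I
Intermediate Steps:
l(S, Z) = 25*I*√34 (l(S, Z) = 5*√(-157 - 693) = 5*√(-850) = 5*(5*I*√34) = 25*I*√34)
A = 358 (A = 352 + 6 = 358)
H(g) = -1/785 (H(g) = 1/(358 - 1143) = 1/(-785) = -1/785)
l(-1676, 66) + H(676) = 25*I*√34 - 1/785 = -1/785 + 25*I*√34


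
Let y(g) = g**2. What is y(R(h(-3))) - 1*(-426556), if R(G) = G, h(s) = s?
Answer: 426565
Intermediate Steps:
y(R(h(-3))) - 1*(-426556) = (-3)**2 - 1*(-426556) = 9 + 426556 = 426565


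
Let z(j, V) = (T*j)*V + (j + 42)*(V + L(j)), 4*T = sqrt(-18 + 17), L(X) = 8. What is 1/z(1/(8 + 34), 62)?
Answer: 20756400/61058410961 - 2604*I/61058410961 ≈ 0.00033994 - 4.2648e-8*I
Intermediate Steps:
T = I/4 (T = sqrt(-18 + 17)/4 = sqrt(-1)/4 = I/4 ≈ 0.25*I)
z(j, V) = (8 + V)*(42 + j) + I*V*j/4 (z(j, V) = ((I/4)*j)*V + (j + 42)*(V + 8) = (I*j/4)*V + (42 + j)*(8 + V) = I*V*j/4 + (8 + V)*(42 + j) = (8 + V)*(42 + j) + I*V*j/4)
1/z(1/(8 + 34), 62) = 1/(336 + 8/(8 + 34) + 42*62 + (1/4)*62*(4 + I)/(8 + 34)) = 1/(336 + 8/42 + 2604 + (1/4)*62*(4 + I)/42) = 1/(336 + 8*(1/42) + 2604 + (1/4)*62*(1/42)*(4 + I)) = 1/(336 + 4/21 + 2604 + (31/21 + 31*I/84)) = 1/(8825/3 + 31*I/84) = 7056*(8825/3 - 31*I/84)/61058410961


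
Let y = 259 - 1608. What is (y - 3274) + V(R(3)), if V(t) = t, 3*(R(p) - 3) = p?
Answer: -4619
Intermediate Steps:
R(p) = 3 + p/3
y = -1349
(y - 3274) + V(R(3)) = (-1349 - 3274) + (3 + (⅓)*3) = -4623 + (3 + 1) = -4623 + 4 = -4619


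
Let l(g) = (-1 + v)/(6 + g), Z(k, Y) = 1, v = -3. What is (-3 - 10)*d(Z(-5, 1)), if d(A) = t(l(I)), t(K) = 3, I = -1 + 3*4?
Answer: -39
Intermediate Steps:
I = 11 (I = -1 + 12 = 11)
l(g) = -4/(6 + g) (l(g) = (-1 - 3)/(6 + g) = -4/(6 + g))
d(A) = 3
(-3 - 10)*d(Z(-5, 1)) = (-3 - 10)*3 = -13*3 = -39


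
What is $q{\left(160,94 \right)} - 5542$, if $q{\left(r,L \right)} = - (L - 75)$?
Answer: $-5561$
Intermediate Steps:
$q{\left(r,L \right)} = 75 - L$ ($q{\left(r,L \right)} = - (L - 75) = - (-75 + L) = 75 - L$)
$q{\left(160,94 \right)} - 5542 = \left(75 - 94\right) - 5542 = -19 - 5542 = -5561$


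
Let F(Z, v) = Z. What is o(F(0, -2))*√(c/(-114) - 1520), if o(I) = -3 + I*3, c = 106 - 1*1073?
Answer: -I*√19643682/38 ≈ -116.63*I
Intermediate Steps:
c = -967 (c = 106 - 1073 = -967)
o(I) = -3 + 3*I
o(F(0, -2))*√(c/(-114) - 1520) = (-3 + 3*0)*√(-967/(-114) - 1520) = (-3 + 0)*√(-967*(-1/114) - 1520) = -3*√(967/114 - 1520) = -I*√19643682/38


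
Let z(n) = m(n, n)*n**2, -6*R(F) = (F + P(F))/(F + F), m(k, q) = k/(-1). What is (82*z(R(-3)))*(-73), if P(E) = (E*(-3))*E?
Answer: -374125/108 ≈ -3464.1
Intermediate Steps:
m(k, q) = -k (m(k, q) = k*(-1) = -k)
P(E) = -3*E**2 (P(E) = (-3*E)*E = -3*E**2)
R(F) = -(F - 3*F**2)/(12*F) (R(F) = -(F - 3*F**2)/(6*(F + F)) = -(F - 3*F**2)/(6*(2*F)) = -(F - 3*F**2)*1/(2*F)/6 = -(F - 3*F**2)/(12*F))
z(n) = -n**3 (z(n) = (-n)*n**2 = -n**3)
(82*z(R(-3)))*(-73) = (82*(-(-1/12 + (1/4)*(-3))**3))*(-73) = (82*(-(-1/12 - 3/4)**3))*(-73) = (82*(-(-5/6)**3))*(-73) = (82*(-1*(-125/216)))*(-73) = (82*(125/216))*(-73) = (5125/108)*(-73) = -374125/108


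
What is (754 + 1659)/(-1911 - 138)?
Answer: -2413/2049 ≈ -1.1776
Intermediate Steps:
(754 + 1659)/(-1911 - 138) = 2413/(-2049) = 2413*(-1/2049) = -2413/2049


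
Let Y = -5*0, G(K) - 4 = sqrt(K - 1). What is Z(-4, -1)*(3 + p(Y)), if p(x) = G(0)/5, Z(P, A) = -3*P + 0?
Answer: 228/5 + 12*I/5 ≈ 45.6 + 2.4*I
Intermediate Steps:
Z(P, A) = -3*P
G(K) = 4 + sqrt(-1 + K) (G(K) = 4 + sqrt(K - 1) = 4 + sqrt(-1 + K))
Y = 0
p(x) = 4/5 + I/5 (p(x) = (4 + sqrt(-1 + 0))/5 = (4 + sqrt(-1))*(1/5) = (4 + I)*(1/5) = 4/5 + I/5)
Z(-4, -1)*(3 + p(Y)) = (-3*(-4))*(3 + (4/5 + I/5)) = 12*(19/5 + I/5) = 228/5 + 12*I/5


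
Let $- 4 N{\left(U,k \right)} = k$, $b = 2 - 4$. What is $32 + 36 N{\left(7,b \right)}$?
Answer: $50$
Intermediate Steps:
$b = -2$ ($b = 2 - 4 = -2$)
$N{\left(U,k \right)} = - \frac{k}{4}$
$32 + 36 N{\left(7,b \right)} = 32 + 36 \left(\left(- \frac{1}{4}\right) \left(-2\right)\right) = 32 + 36 \cdot \frac{1}{2} = 32 + 18 = 50$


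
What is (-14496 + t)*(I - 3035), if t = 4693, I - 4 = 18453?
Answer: -151181866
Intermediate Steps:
I = 18457 (I = 4 + 18453 = 18457)
(-14496 + t)*(I - 3035) = (-14496 + 4693)*(18457 - 3035) = -9803*15422 = -151181866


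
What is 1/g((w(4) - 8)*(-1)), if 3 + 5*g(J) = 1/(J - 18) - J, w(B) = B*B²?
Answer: 370/3921 ≈ 0.094364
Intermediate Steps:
w(B) = B³
g(J) = -⅗ - J/5 + 1/(5*(-18 + J)) (g(J) = -⅗ + (1/(J - 18) - J)/5 = -⅗ + (1/(-18 + J) - J)/5 = -⅗ + (-J/5 + 1/(5*(-18 + J))) = -⅗ - J/5 + 1/(5*(-18 + J)))
1/g((w(4) - 8)*(-1)) = 1/((55 - ((4³ - 8)*(-1))² + 15*((4³ - 8)*(-1)))/(5*(-18 + (4³ - 8)*(-1)))) = 1/((55 - ((64 - 8)*(-1))² + 15*((64 - 8)*(-1)))/(5*(-18 + (64 - 8)*(-1)))) = 1/((55 - (56*(-1))² + 15*(56*(-1)))/(5*(-18 + 56*(-1)))) = 1/((55 - 1*(-56)² + 15*(-56))/(5*(-18 - 56))) = 1/((⅕)*(55 - 1*3136 - 840)/(-74)) = 1/((⅕)*(-1/74)*(55 - 3136 - 840)) = 1/((⅕)*(-1/74)*(-3921)) = 1/(3921/370) = 370/3921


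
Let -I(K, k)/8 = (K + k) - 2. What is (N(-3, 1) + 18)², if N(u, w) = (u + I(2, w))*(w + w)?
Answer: 16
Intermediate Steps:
I(K, k) = 16 - 8*K - 8*k (I(K, k) = -8*((K + k) - 2) = -8*(-2 + K + k) = 16 - 8*K - 8*k)
N(u, w) = 2*w*(u - 8*w) (N(u, w) = (u + (16 - 8*2 - 8*w))*(w + w) = (u + (16 - 16 - 8*w))*(2*w) = (u - 8*w)*(2*w) = 2*w*(u - 8*w))
(N(-3, 1) + 18)² = (2*1*(-3 - 8*1) + 18)² = (2*1*(-3 - 8) + 18)² = (2*1*(-11) + 18)² = (-22 + 18)² = (-4)² = 16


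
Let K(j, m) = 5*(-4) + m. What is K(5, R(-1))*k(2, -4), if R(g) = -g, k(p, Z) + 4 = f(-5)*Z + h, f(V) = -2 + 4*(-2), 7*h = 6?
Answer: -4902/7 ≈ -700.29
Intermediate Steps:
h = 6/7 (h = (⅐)*6 = 6/7 ≈ 0.85714)
f(V) = -10 (f(V) = -2 - 8 = -10)
k(p, Z) = -22/7 - 10*Z (k(p, Z) = -4 + (-10*Z + 6/7) = -4 + (6/7 - 10*Z) = -22/7 - 10*Z)
K(j, m) = -20 + m
K(5, R(-1))*k(2, -4) = (-20 - 1*(-1))*(-22/7 - 10*(-4)) = (-20 + 1)*(-22/7 + 40) = -19*258/7 = -4902/7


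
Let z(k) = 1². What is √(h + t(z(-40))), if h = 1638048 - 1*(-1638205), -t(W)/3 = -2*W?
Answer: √3276259 ≈ 1810.0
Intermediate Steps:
z(k) = 1
t(W) = 6*W (t(W) = -(-6)*W = 6*W)
h = 3276253 (h = 1638048 + 1638205 = 3276253)
√(h + t(z(-40))) = √(3276253 + 6*1) = √(3276253 + 6) = √3276259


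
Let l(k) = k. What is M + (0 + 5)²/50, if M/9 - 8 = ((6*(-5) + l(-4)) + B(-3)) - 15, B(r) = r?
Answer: -791/2 ≈ -395.50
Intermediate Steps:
M = -396 (M = 72 + 9*(((6*(-5) - 4) - 3) - 15) = 72 + 9*(((-30 - 4) - 3) - 15) = 72 + 9*((-34 - 3) - 15) = 72 + 9*(-37 - 15) = 72 + 9*(-52) = 72 - 468 = -396)
M + (0 + 5)²/50 = -396 + (0 + 5)²/50 = -396 + 5²*(1/50) = -396 + 25*(1/50) = -396 + ½ = -791/2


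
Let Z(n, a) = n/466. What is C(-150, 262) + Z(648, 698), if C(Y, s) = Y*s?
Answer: -9156576/233 ≈ -39299.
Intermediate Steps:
Z(n, a) = n/466 (Z(n, a) = n*(1/466) = n/466)
C(-150, 262) + Z(648, 698) = -150*262 + (1/466)*648 = -39300 + 324/233 = -9156576/233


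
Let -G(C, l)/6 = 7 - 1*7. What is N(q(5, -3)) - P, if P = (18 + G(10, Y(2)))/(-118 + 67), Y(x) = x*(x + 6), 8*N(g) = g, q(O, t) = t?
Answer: -3/136 ≈ -0.022059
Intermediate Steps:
N(g) = g/8
Y(x) = x*(6 + x)
G(C, l) = 0 (G(C, l) = -6*(7 - 1*7) = -6*(7 - 7) = -6*0 = 0)
P = -6/17 (P = (18 + 0)/(-118 + 67) = 18/(-51) = 18*(-1/51) = -6/17 ≈ -0.35294)
N(q(5, -3)) - P = (⅛)*(-3) - 1*(-6/17) = -3/8 + 6/17 = -3/136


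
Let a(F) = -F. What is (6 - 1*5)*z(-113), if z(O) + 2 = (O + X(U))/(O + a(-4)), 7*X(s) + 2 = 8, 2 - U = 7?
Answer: -741/763 ≈ -0.97117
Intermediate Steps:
U = -5 (U = 2 - 1*7 = 2 - 7 = -5)
X(s) = 6/7 (X(s) = -2/7 + (⅐)*8 = -2/7 + 8/7 = 6/7)
z(O) = -2 + (6/7 + O)/(4 + O) (z(O) = -2 + (O + 6/7)/(O - 1*(-4)) = -2 + (6/7 + O)/(O + 4) = -2 + (6/7 + O)/(4 + O))
(6 - 1*5)*z(-113) = (6 - 1*5)*((-50/7 - 1*(-113))/(4 - 113)) = (6 - 5)*((-50/7 + 113)/(-109)) = 1*(-1/109*741/7) = 1*(-741/763) = -741/763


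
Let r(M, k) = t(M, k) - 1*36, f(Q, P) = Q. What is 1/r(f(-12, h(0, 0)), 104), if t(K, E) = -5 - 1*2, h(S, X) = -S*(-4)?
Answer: -1/43 ≈ -0.023256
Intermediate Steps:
h(S, X) = 4*S
t(K, E) = -7 (t(K, E) = -5 - 2 = -7)
r(M, k) = -43 (r(M, k) = -7 - 1*36 = -7 - 36 = -43)
1/r(f(-12, h(0, 0)), 104) = 1/(-43) = -1/43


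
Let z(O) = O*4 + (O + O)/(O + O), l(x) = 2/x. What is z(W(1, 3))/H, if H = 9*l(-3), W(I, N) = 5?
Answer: -7/2 ≈ -3.5000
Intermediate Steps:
z(O) = 1 + 4*O (z(O) = 4*O + (2*O)/((2*O)) = 4*O + (2*O)*(1/(2*O)) = 4*O + 1 = 1 + 4*O)
H = -6 (H = 9*(2/(-3)) = 9*(2*(-1/3)) = 9*(-2/3) = -6)
z(W(1, 3))/H = (1 + 4*5)/(-6) = (1 + 20)*(-1/6) = 21*(-1/6) = -7/2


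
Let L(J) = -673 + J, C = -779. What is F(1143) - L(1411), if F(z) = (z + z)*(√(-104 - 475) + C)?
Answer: -1781532 + 2286*I*√579 ≈ -1.7815e+6 + 55007.0*I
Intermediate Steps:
F(z) = 2*z*(-779 + I*√579) (F(z) = (z + z)*(√(-104 - 475) - 779) = (2*z)*(√(-579) - 779) = (2*z)*(I*√579 - 779) = (2*z)*(-779 + I*√579) = 2*z*(-779 + I*√579))
F(1143) - L(1411) = 2*1143*(-779 + I*√579) - (-673 + 1411) = (-1780794 + 2286*I*√579) - 1*738 = (-1780794 + 2286*I*√579) - 738 = -1781532 + 2286*I*√579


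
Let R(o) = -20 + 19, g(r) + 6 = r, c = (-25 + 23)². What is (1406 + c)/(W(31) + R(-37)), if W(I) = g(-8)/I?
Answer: -2914/3 ≈ -971.33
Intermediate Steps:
c = 4 (c = (-2)² = 4)
g(r) = -6 + r
R(o) = -1
W(I) = -14/I (W(I) = (-6 - 8)/I = -14/I)
(1406 + c)/(W(31) + R(-37)) = (1406 + 4)/(-14/31 - 1) = 1410/(-14*1/31 - 1) = 1410/(-14/31 - 1) = 1410/(-45/31) = 1410*(-31/45) = -2914/3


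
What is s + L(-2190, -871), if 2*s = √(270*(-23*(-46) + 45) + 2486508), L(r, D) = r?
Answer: -2190 + √2784318/2 ≈ -1355.7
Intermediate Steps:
s = √2784318/2 (s = √(270*(-23*(-46) + 45) + 2486508)/2 = √(270*(1058 + 45) + 2486508)/2 = √(270*1103 + 2486508)/2 = √(297810 + 2486508)/2 = √2784318/2 ≈ 834.31)
s + L(-2190, -871) = √2784318/2 - 2190 = -2190 + √2784318/2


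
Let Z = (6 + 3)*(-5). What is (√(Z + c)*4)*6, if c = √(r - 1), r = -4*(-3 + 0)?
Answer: 24*√(-45 + √11) ≈ 154.95*I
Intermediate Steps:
r = 12 (r = -4*(-3) = 12)
Z = -45 (Z = 9*(-5) = -45)
c = √11 (c = √(12 - 1) = √11 ≈ 3.3166)
(√(Z + c)*4)*6 = (√(-45 + √11)*4)*6 = (4*√(-45 + √11))*6 = 24*√(-45 + √11)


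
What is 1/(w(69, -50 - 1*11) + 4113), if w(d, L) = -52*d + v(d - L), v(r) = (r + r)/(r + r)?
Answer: 1/526 ≈ 0.0019011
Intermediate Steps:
v(r) = 1 (v(r) = (2*r)/((2*r)) = (2*r)*(1/(2*r)) = 1)
w(d, L) = 1 - 52*d (w(d, L) = -52*d + 1 = 1 - 52*d)
1/(w(69, -50 - 1*11) + 4113) = 1/((1 - 52*69) + 4113) = 1/((1 - 3588) + 4113) = 1/(-3587 + 4113) = 1/526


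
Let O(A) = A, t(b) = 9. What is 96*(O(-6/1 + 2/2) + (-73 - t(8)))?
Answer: -8352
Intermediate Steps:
96*(O(-6/1 + 2/2) + (-73 - t(8))) = 96*((-6/1 + 2/2) + (-73 - 1*9)) = 96*((-6*1 + 2*(½)) + (-73 - 9)) = 96*((-6 + 1) - 82) = 96*(-5 - 82) = 96*(-87) = -8352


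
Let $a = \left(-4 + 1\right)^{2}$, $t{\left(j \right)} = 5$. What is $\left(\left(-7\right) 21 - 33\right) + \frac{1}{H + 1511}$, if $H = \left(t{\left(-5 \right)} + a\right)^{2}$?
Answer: $- \frac{307259}{1707} \approx -180.0$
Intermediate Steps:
$a = 9$ ($a = \left(-3\right)^{2} = 9$)
$H = 196$ ($H = \left(5 + 9\right)^{2} = 14^{2} = 196$)
$\left(\left(-7\right) 21 - 33\right) + \frac{1}{H + 1511} = \left(\left(-7\right) 21 - 33\right) + \frac{1}{196 + 1511} = \left(-147 - 33\right) + \frac{1}{1707} = -180 + \frac{1}{1707} = - \frac{307259}{1707}$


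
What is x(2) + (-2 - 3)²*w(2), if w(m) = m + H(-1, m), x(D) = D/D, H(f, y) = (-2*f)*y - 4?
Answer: 51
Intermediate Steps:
H(f, y) = -4 - 2*f*y (H(f, y) = -2*f*y - 4 = -4 - 2*f*y)
x(D) = 1
w(m) = -4 + 3*m (w(m) = m + (-4 - 2*(-1)*m) = m + (-4 + 2*m) = -4 + 3*m)
x(2) + (-2 - 3)²*w(2) = 1 + (-2 - 3)²*(-4 + 3*2) = 1 + (-5)²*(-4 + 6) = 1 + 25*2 = 1 + 50 = 51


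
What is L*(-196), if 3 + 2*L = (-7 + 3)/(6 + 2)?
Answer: 343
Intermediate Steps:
L = -7/4 (L = -3/2 + ((-7 + 3)/(6 + 2))/2 = -3/2 + (-4/8)/2 = -3/2 + (-4*⅛)/2 = -3/2 + (½)*(-½) = -3/2 - ¼ = -7/4 ≈ -1.7500)
L*(-196) = -7/4*(-196) = 343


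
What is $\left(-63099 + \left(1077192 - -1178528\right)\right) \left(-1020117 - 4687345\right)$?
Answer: $-12514301037902$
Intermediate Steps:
$\left(-63099 + \left(1077192 - -1178528\right)\right) \left(-1020117 - 4687345\right) = \left(-63099 + \left(1077192 + 1178528\right)\right) \left(-5707462\right) = \left(-63099 + 2255720\right) \left(-5707462\right) = 2192621 \left(-5707462\right) = -12514301037902$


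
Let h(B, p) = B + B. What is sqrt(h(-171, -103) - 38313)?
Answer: 3*I*sqrt(4295) ≈ 196.61*I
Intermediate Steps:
h(B, p) = 2*B
sqrt(h(-171, -103) - 38313) = sqrt(2*(-171) - 38313) = sqrt(-342 - 38313) = sqrt(-38655) = 3*I*sqrt(4295)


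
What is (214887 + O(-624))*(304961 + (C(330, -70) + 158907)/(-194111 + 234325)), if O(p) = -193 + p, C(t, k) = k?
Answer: 1312662307654185/20107 ≈ 6.5284e+10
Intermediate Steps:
(214887 + O(-624))*(304961 + (C(330, -70) + 158907)/(-194111 + 234325)) = (214887 + (-193 - 624))*(304961 + (-70 + 158907)/(-194111 + 234325)) = (214887 - 817)*(304961 + 158837/40214) = 214070*(304961 + 158837*(1/40214)) = 214070*(304961 + 158837/40214) = 214070*(12263860491/40214) = 1312662307654185/20107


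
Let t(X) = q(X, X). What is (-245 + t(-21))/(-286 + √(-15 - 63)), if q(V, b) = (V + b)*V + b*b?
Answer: -11858/3149 - 539*I*√78/40937 ≈ -3.7656 - 0.11628*I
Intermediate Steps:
q(V, b) = b² + V*(V + b) (q(V, b) = V*(V + b) + b² = b² + V*(V + b))
t(X) = 3*X² (t(X) = X² + X² + X*X = X² + X² + X² = 3*X²)
(-245 + t(-21))/(-286 + √(-15 - 63)) = (-245 + 3*(-21)²)/(-286 + √(-15 - 63)) = (-245 + 3*441)/(-286 + √(-78)) = (-245 + 1323)/(-286 + I*√78) = 1078/(-286 + I*√78)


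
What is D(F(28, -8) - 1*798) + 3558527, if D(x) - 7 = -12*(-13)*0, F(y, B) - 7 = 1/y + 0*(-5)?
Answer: 3558534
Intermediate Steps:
F(y, B) = 7 + 1/y (F(y, B) = 7 + (1/y + 0*(-5)) = 7 + (1/y + 0) = 7 + 1/y)
D(x) = 7 (D(x) = 7 - 12*(-13)*0 = 7 + 156*0 = 7 + 0 = 7)
D(F(28, -8) - 1*798) + 3558527 = 7 + 3558527 = 3558534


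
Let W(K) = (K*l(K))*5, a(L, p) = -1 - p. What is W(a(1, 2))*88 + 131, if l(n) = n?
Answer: 4091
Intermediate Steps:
W(K) = 5*K² (W(K) = (K*K)*5 = K²*5 = 5*K²)
W(a(1, 2))*88 + 131 = (5*(-1 - 1*2)²)*88 + 131 = (5*(-1 - 2)²)*88 + 131 = (5*(-3)²)*88 + 131 = (5*9)*88 + 131 = 45*88 + 131 = 3960 + 131 = 4091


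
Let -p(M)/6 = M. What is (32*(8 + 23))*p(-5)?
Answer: 29760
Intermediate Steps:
p(M) = -6*M
(32*(8 + 23))*p(-5) = (32*(8 + 23))*(-6*(-5)) = (32*31)*30 = 992*30 = 29760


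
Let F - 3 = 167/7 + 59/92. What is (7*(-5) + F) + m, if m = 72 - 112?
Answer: -30591/644 ≈ -47.502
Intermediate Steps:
m = -40
F = 17709/644 (F = 3 + (167/7 + 59/92) = 3 + 15777/644 = 17709/644 ≈ 27.498)
(7*(-5) + F) + m = (7*(-5) + 17709/644) - 40 = (-35 + 17709/644) - 40 = -4831/644 - 40 = -30591/644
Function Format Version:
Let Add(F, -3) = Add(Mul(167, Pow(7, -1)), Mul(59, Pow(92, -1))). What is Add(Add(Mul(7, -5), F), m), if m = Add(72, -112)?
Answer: Rational(-30591, 644) ≈ -47.502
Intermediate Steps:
m = -40
F = Rational(17709, 644) (F = Add(3, Add(Mul(167, Pow(7, -1)), Mul(59, Pow(92, -1)))) = Add(3, Add(Mul(167, Rational(1, 7)), Mul(59, Rational(1, 92)))) = Add(3, Add(Rational(167, 7), Rational(59, 92))) = Add(3, Rational(15777, 644)) = Rational(17709, 644) ≈ 27.498)
Add(Add(Mul(7, -5), F), m) = Add(Add(Mul(7, -5), Rational(17709, 644)), -40) = Add(Add(-35, Rational(17709, 644)), -40) = Add(Rational(-4831, 644), -40) = Rational(-30591, 644)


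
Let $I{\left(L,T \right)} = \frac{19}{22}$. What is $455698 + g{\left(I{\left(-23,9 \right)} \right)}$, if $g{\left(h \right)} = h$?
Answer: $\frac{10025375}{22} \approx 4.557 \cdot 10^{5}$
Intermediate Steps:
$I{\left(L,T \right)} = \frac{19}{22}$ ($I{\left(L,T \right)} = 19 \cdot \frac{1}{22} = \frac{19}{22}$)
$455698 + g{\left(I{\left(-23,9 \right)} \right)} = 455698 + \frac{19}{22} = \frac{10025375}{22}$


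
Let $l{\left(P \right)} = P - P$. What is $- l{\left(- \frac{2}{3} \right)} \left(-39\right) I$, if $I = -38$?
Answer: $0$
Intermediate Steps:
$l{\left(P \right)} = 0$
$- l{\left(- \frac{2}{3} \right)} \left(-39\right) I = - 0 \left(-39\right) \left(-38\right) = - 0 \left(-38\right) = \left(-1\right) 0 = 0$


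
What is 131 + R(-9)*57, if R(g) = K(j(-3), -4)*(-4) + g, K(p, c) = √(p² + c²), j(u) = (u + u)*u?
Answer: -382 - 456*√85 ≈ -4586.1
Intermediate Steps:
j(u) = 2*u² (j(u) = (2*u)*u = 2*u²)
K(p, c) = √(c² + p²)
R(g) = g - 8*√85 (R(g) = √((-4)² + (2*(-3)²)²)*(-4) + g = √(16 + (2*9)²)*(-4) + g = √(16 + 18²)*(-4) + g = √(16 + 324)*(-4) + g = √340*(-4) + g = (2*√85)*(-4) + g = -8*√85 + g = g - 8*√85)
131 + R(-9)*57 = 131 + (-9 - 8*√85)*57 = 131 + (-513 - 456*√85) = -382 - 456*√85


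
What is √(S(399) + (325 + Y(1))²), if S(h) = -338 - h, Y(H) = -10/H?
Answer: 2*√24622 ≈ 313.83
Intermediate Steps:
√(S(399) + (325 + Y(1))²) = √((-338 - 1*399) + (325 - 10/1)²) = √((-338 - 399) + (325 - 10*1)²) = √(-737 + (325 - 10)²) = √(-737 + 315²) = √(-737 + 99225) = √98488 = 2*√24622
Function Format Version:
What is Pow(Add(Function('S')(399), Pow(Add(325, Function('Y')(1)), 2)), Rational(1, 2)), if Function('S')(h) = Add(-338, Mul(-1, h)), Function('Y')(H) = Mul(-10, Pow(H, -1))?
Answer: Mul(2, Pow(24622, Rational(1, 2))) ≈ 313.83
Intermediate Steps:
Pow(Add(Function('S')(399), Pow(Add(325, Function('Y')(1)), 2)), Rational(1, 2)) = Pow(Add(Add(-338, Mul(-1, 399)), Pow(Add(325, Mul(-10, Pow(1, -1))), 2)), Rational(1, 2)) = Pow(Add(Add(-338, -399), Pow(Add(325, Mul(-10, 1)), 2)), Rational(1, 2)) = Pow(Add(-737, Pow(Add(325, -10), 2)), Rational(1, 2)) = Pow(Add(-737, Pow(315, 2)), Rational(1, 2)) = Pow(Add(-737, 99225), Rational(1, 2)) = Pow(98488, Rational(1, 2)) = Mul(2, Pow(24622, Rational(1, 2)))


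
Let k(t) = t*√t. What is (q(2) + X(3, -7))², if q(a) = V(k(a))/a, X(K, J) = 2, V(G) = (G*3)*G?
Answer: 196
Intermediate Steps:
k(t) = t^(3/2)
V(G) = 3*G² (V(G) = (3*G)*G = 3*G²)
q(a) = 3*a² (q(a) = (3*(a^(3/2))²)/a = (3*a³)/a = 3*a²)
(q(2) + X(3, -7))² = (3*2² + 2)² = (3*4 + 2)² = (12 + 2)² = 14² = 196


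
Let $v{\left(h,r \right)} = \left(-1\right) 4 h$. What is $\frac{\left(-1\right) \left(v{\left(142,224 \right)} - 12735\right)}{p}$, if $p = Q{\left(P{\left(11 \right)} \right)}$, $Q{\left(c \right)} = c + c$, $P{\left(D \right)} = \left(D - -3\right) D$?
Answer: $\frac{13303}{308} \approx 43.192$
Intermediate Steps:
$P{\left(D \right)} = D \left(3 + D\right)$ ($P{\left(D \right)} = \left(D + 3\right) D = \left(3 + D\right) D = D \left(3 + D\right)$)
$v{\left(h,r \right)} = - 4 h$
$Q{\left(c \right)} = 2 c$
$p = 308$ ($p = 2 \cdot 11 \left(3 + 11\right) = 2 \cdot 11 \cdot 14 = 2 \cdot 154 = 308$)
$\frac{\left(-1\right) \left(v{\left(142,224 \right)} - 12735\right)}{p} = \frac{\left(-1\right) \left(\left(-4\right) 142 - 12735\right)}{308} = - (-568 - 12735) \frac{1}{308} = \left(-1\right) \left(-13303\right) \frac{1}{308} = 13303 \cdot \frac{1}{308} = \frac{13303}{308}$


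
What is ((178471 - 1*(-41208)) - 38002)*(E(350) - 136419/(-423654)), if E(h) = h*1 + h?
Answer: 17967505208421/141218 ≈ 1.2723e+8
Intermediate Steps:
E(h) = 2*h (E(h) = h + h = 2*h)
((178471 - 1*(-41208)) - 38002)*(E(350) - 136419/(-423654)) = ((178471 - 1*(-41208)) - 38002)*(2*350 - 136419/(-423654)) = ((178471 + 41208) - 38002)*(700 - 136419*(-1/423654)) = (219679 - 38002)*(700 + 45473/141218) = 181677*(98898073/141218) = 17967505208421/141218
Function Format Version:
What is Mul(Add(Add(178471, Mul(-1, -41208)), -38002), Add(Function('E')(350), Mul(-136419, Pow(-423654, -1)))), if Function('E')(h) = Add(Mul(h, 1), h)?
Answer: Rational(17967505208421, 141218) ≈ 1.2723e+8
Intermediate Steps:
Function('E')(h) = Mul(2, h) (Function('E')(h) = Add(h, h) = Mul(2, h))
Mul(Add(Add(178471, Mul(-1, -41208)), -38002), Add(Function('E')(350), Mul(-136419, Pow(-423654, -1)))) = Mul(Add(Add(178471, Mul(-1, -41208)), -38002), Add(Mul(2, 350), Mul(-136419, Pow(-423654, -1)))) = Mul(Add(Add(178471, 41208), -38002), Add(700, Mul(-136419, Rational(-1, 423654)))) = Mul(Add(219679, -38002), Add(700, Rational(45473, 141218))) = Mul(181677, Rational(98898073, 141218)) = Rational(17967505208421, 141218)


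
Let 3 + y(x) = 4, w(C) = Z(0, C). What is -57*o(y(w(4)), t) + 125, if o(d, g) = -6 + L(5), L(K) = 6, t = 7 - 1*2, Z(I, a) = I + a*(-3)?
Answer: 125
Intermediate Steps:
Z(I, a) = I - 3*a
w(C) = -3*C (w(C) = 0 - 3*C = -3*C)
t = 5 (t = 7 - 2 = 5)
y(x) = 1 (y(x) = -3 + 4 = 1)
o(d, g) = 0 (o(d, g) = -6 + 6 = 0)
-57*o(y(w(4)), t) + 125 = -57*0 + 125 = 0 + 125 = 125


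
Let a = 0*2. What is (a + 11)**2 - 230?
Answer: -109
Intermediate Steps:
a = 0
(a + 11)**2 - 230 = (0 + 11)**2 - 230 = 11**2 - 230 = 121 - 230 = -109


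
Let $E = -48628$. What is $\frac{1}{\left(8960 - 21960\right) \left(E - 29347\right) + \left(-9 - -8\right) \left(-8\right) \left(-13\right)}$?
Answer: $\frac{1}{1013674896} \approx 9.8651 \cdot 10^{-10}$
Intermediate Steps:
$\frac{1}{\left(8960 - 21960\right) \left(E - 29347\right) + \left(-9 - -8\right) \left(-8\right) \left(-13\right)} = \frac{1}{\left(8960 - 21960\right) \left(-48628 - 29347\right) + \left(-9 - -8\right) \left(-8\right) \left(-13\right)} = \frac{1}{\left(-13000\right) \left(-77975\right) + \left(-9 + 8\right) \left(-8\right) \left(-13\right)} = \frac{1}{1013675000 + \left(-1\right) \left(-8\right) \left(-13\right)} = \frac{1}{1013675000 + 8 \left(-13\right)} = \frac{1}{1013675000 - 104} = \frac{1}{1013674896}$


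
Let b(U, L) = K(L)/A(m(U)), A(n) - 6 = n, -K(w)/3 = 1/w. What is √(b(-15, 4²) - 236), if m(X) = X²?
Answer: I*√22387981/308 ≈ 15.362*I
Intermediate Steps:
K(w) = -3/w
A(n) = 6 + n
b(U, L) = -3/(L*(6 + U²)) (b(U, L) = (-3/L)/(6 + U²) = -3/(L*(6 + U²)))
√(b(-15, 4²) - 236) = √(-3/((4²)*(6 + (-15)²)) - 236) = √(-3/(16*(6 + 225)) - 236) = √(-3*1/16/231 - 236) = √(-3*1/16*1/231 - 236) = √(-1/1232 - 236) = √(-290753/1232) = I*√22387981/308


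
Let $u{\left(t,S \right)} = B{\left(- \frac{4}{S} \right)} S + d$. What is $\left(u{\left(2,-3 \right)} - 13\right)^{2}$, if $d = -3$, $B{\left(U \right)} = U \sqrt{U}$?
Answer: $\frac{832}{3} + \frac{256 \sqrt{3}}{3} \approx 425.13$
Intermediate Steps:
$B{\left(U \right)} = U^{\frac{3}{2}}$
$u{\left(t,S \right)} = -3 + 8 S \left(- \frac{1}{S}\right)^{\frac{3}{2}}$ ($u{\left(t,S \right)} = \left(- \frac{4}{S}\right)^{\frac{3}{2}} S - 3 = 8 \left(- \frac{1}{S}\right)^{\frac{3}{2}} S - 3 = 8 S \left(- \frac{1}{S}\right)^{\frac{3}{2}} - 3 = -3 + 8 S \left(- \frac{1}{S}\right)^{\frac{3}{2}}$)
$\left(u{\left(2,-3 \right)} - 13\right)^{2} = \left(\left(-3 + 8 \left(-3\right) \left(- \frac{1}{-3}\right)^{\frac{3}{2}}\right) - 13\right)^{2} = \left(\left(-3 + 8 \left(-3\right) \left(\left(-1\right) \left(- \frac{1}{3}\right)\right)^{\frac{3}{2}}\right) - 13\right)^{2} = \left(\left(-3 + 8 \left(-3\right) \left(\frac{1}{3}\right)^{\frac{3}{2}}\right) - 13\right)^{2} = \left(\left(-3 + 8 \left(-3\right) \frac{\sqrt{3}}{9}\right) - 13\right)^{2} = \left(\left(-3 - \frac{8 \sqrt{3}}{3}\right) - 13\right)^{2} = \left(-16 - \frac{8 \sqrt{3}}{3}\right)^{2}$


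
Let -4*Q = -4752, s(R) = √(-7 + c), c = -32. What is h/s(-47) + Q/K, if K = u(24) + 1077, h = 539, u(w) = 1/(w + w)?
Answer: 57024/51697 - 539*I*√39/39 ≈ 1.103 - 86.309*I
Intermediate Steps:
u(w) = 1/(2*w)
s(R) = I*√39 (s(R) = √(-7 - 32) = √(-39) = I*√39)
Q = 1188 (Q = -¼*(-4752) = 1188)
K = 51697/48 (K = (½)/24 + 1077 = (½)*(1/24) + 1077 = 1/48 + 1077 = 51697/48 ≈ 1077.0)
h/s(-47) + Q/K = 539/((I*√39)) + 1188/(51697/48) = 539*(-I*√39/39) + 1188*(48/51697) = -539*I*√39/39 + 57024/51697 = 57024/51697 - 539*I*√39/39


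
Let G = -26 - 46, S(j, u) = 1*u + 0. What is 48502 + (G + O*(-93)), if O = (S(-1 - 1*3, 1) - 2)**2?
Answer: 48337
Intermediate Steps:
S(j, u) = u (S(j, u) = u + 0 = u)
G = -72
O = 1 (O = (1 - 2)**2 = (-1)**2 = 1)
48502 + (G + O*(-93)) = 48502 + (-72 + 1*(-93)) = 48502 + (-72 - 93) = 48502 - 165 = 48337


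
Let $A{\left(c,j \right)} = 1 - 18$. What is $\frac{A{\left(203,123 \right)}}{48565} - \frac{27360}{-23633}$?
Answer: $\frac{1328336639}{1147736645} \approx 1.1574$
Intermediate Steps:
$A{\left(c,j \right)} = -17$ ($A{\left(c,j \right)} = 1 - 18 = -17$)
$\frac{A{\left(203,123 \right)}}{48565} - \frac{27360}{-23633} = - \frac{17}{48565} - \frac{27360}{-23633} = \left(-17\right) \frac{1}{48565} - - \frac{27360}{23633} = - \frac{17}{48565} + \frac{27360}{23633} = \frac{1328336639}{1147736645}$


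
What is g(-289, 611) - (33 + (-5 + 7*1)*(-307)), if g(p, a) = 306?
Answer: 887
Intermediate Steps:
g(-289, 611) - (33 + (-5 + 7*1)*(-307)) = 306 - (33 + (-5 + 7*1)*(-307)) = 306 - (33 + (-5 + 7)*(-307)) = 306 - (33 + 2*(-307)) = 306 - (33 - 614) = 306 - 1*(-581) = 306 + 581 = 887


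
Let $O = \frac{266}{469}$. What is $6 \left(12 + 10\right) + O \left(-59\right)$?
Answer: $\frac{6602}{67} \approx 98.537$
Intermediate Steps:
$O = \frac{38}{67}$ ($O = 266 \cdot \frac{1}{469} = \frac{38}{67} \approx 0.56716$)
$6 \left(12 + 10\right) + O \left(-59\right) = 6 \left(12 + 10\right) + \frac{38}{67} \left(-59\right) = 6 \cdot 22 - \frac{2242}{67} = 132 - \frac{2242}{67} = \frac{6602}{67}$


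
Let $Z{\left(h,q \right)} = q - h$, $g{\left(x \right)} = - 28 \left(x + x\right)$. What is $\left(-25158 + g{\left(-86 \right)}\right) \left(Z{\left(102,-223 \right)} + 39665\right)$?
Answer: $-800254280$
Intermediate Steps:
$g{\left(x \right)} = - 56 x$ ($g{\left(x \right)} = - 28 \cdot 2 x = - 56 x$)
$\left(-25158 + g{\left(-86 \right)}\right) \left(Z{\left(102,-223 \right)} + 39665\right) = \left(-25158 - -4816\right) \left(\left(-223 - 102\right) + 39665\right) = \left(-25158 + 4816\right) \left(\left(-223 - 102\right) + 39665\right) = - 20342 \left(-325 + 39665\right) = \left(-20342\right) 39340 = -800254280$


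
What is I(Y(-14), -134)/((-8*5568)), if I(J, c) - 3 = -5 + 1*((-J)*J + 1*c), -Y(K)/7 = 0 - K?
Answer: 2435/11136 ≈ 0.21866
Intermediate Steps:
Y(K) = 7*K (Y(K) = -7*(0 - K) = -(-7)*K = 7*K)
I(J, c) = -2 + c - J**2 (I(J, c) = 3 + (-5 + 1*((-J)*J + 1*c)) = 3 + (-5 + 1*(-J**2 + c)) = 3 + (-5 + 1*(c - J**2)) = 3 + (-5 + (c - J**2)) = 3 + (-5 + c - J**2) = -2 + c - J**2)
I(Y(-14), -134)/((-8*5568)) = (-2 - 134 - (7*(-14))**2)/((-8*5568)) = (-2 - 134 - 1*(-98)**2)/(-44544) = (-2 - 134 - 1*9604)*(-1/44544) = (-2 - 134 - 9604)*(-1/44544) = -9740*(-1/44544) = 2435/11136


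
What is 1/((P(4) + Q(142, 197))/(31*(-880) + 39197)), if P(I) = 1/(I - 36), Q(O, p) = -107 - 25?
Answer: -381344/4225 ≈ -90.259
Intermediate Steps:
Q(O, p) = -132
P(I) = 1/(-36 + I)
1/((P(4) + Q(142, 197))/(31*(-880) + 39197)) = 1/((1/(-36 + 4) - 132)/(31*(-880) + 39197)) = 1/((1/(-32) - 132)/(-27280 + 39197)) = 1/((-1/32 - 132)/11917) = 1/(-4225/32*1/11917) = 1/(-4225/381344) = -381344/4225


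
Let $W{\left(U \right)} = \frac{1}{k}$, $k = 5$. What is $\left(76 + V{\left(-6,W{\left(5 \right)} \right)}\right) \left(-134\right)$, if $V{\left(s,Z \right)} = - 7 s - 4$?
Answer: $-15276$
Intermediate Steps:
$W{\left(U \right)} = \frac{1}{5}$
$V{\left(s,Z \right)} = -4 - 7 s$
$\left(76 + V{\left(-6,W{\left(5 \right)} \right)}\right) \left(-134\right) = \left(76 - -38\right) \left(-134\right) = \left(76 + \left(-4 + 42\right)\right) \left(-134\right) = \left(76 + 38\right) \left(-134\right) = 114 \left(-134\right) = -15276$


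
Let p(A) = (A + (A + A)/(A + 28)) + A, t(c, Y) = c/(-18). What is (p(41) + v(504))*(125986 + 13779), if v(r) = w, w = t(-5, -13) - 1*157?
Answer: -4254865895/414 ≈ -1.0277e+7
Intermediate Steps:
t(c, Y) = -c/18 (t(c, Y) = c*(-1/18) = -c/18)
w = -2821/18 (w = -1/18*(-5) - 1*157 = 5/18 - 157 = -2821/18 ≈ -156.72)
v(r) = -2821/18
p(A) = 2*A + 2*A/(28 + A) (p(A) = (A + (2*A)/(28 + A)) + A = (A + 2*A/(28 + A)) + A = 2*A + 2*A/(28 + A))
(p(41) + v(504))*(125986 + 13779) = (2*41*(29 + 41)/(28 + 41) - 2821/18)*(125986 + 13779) = (2*41*70/69 - 2821/18)*139765 = (2*41*(1/69)*70 - 2821/18)*139765 = (5740/69 - 2821/18)*139765 = -30443/414*139765 = -4254865895/414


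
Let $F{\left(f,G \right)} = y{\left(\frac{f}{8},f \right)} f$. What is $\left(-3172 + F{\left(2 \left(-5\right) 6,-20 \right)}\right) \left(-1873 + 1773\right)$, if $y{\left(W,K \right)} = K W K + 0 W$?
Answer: $-161682800$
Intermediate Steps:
$y{\left(W,K \right)} = W K^{2}$ ($y{\left(W,K \right)} = W K^{2} + 0 = W K^{2}$)
$F{\left(f,G \right)} = \frac{f^{4}}{8}$ ($F{\left(f,G \right)} = \frac{f}{8} f^{2} f = \frac{f^{3}}{8} f = \frac{f^{4}}{8}$)
$\left(-3172 + F{\left(2 \left(-5\right) 6,-20 \right)}\right) \left(-1873 + 1773\right) = \left(-3172 + \frac{\left(2 \left(-5\right) 6\right)^{4}}{8}\right) \left(-1873 + 1773\right) = \left(-3172 + \frac{\left(\left(-10\right) 6\right)^{4}}{8}\right) \left(-100\right) = \left(-3172 + \frac{\left(-60\right)^{4}}{8}\right) \left(-100\right) = \left(-3172 + \frac{1}{8} \cdot 12960000\right) \left(-100\right) = \left(-3172 + 1620000\right) \left(-100\right) = 1616828 \left(-100\right) = -161682800$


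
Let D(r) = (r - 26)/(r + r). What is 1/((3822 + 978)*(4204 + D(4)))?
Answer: 1/20166000 ≈ 4.9588e-8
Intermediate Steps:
D(r) = (-26 + r)/(2*r) (D(r) = (-26 + r)/((2*r)) = (-26 + r)*(1/(2*r)) = (-26 + r)/(2*r))
1/((3822 + 978)*(4204 + D(4))) = 1/((3822 + 978)*(4204 + (½)*(-26 + 4)/4)) = 1/(4800*(4204 + (½)*(¼)*(-22))) = 1/(4800*(4204 - 11/4)) = 1/(4800*(16805/4)) = 1/20166000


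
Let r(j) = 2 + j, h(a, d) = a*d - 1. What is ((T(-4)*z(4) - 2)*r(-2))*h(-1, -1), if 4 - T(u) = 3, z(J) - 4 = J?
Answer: 0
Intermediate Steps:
z(J) = 4 + J
T(u) = 1 (T(u) = 4 - 1*3 = 4 - 3 = 1)
h(a, d) = -1 + a*d
((T(-4)*z(4) - 2)*r(-2))*h(-1, -1) = ((1*(4 + 4) - 2)*(2 - 2))*(-1 - 1*(-1)) = ((1*8 - 2)*0)*(-1 + 1) = ((8 - 2)*0)*0 = (6*0)*0 = 0*0 = 0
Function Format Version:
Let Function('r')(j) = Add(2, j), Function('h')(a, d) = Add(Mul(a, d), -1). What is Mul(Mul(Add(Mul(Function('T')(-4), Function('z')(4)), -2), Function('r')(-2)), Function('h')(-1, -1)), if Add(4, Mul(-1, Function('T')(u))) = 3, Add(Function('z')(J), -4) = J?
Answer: 0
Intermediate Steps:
Function('z')(J) = Add(4, J)
Function('T')(u) = 1 (Function('T')(u) = Add(4, Mul(-1, 3)) = Add(4, -3) = 1)
Function('h')(a, d) = Add(-1, Mul(a, d))
Mul(Mul(Add(Mul(Function('T')(-4), Function('z')(4)), -2), Function('r')(-2)), Function('h')(-1, -1)) = Mul(Mul(Add(Mul(1, Add(4, 4)), -2), Add(2, -2)), Add(-1, Mul(-1, -1))) = Mul(Mul(Add(Mul(1, 8), -2), 0), Add(-1, 1)) = Mul(Mul(Add(8, -2), 0), 0) = Mul(Mul(6, 0), 0) = Mul(0, 0) = 0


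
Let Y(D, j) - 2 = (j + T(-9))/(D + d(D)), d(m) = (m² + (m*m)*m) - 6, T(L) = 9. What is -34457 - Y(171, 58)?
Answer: -173315572270/5029617 ≈ -34459.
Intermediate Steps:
d(m) = -6 + m² + m³ (d(m) = (m² + m²*m) - 6 = (m² + m³) - 6 = -6 + m² + m³)
Y(D, j) = 2 + (9 + j)/(-6 + D + D² + D³) (Y(D, j) = 2 + (j + 9)/(D + (-6 + D² + D³)) = 2 + (9 + j)/(-6 + D + D² + D³))
-34457 - Y(171, 58) = -34457 - (-3 + 58 + 2*171 + 2*171² + 2*171³)/(-6 + 171 + 171² + 171³) = -34457 - (-3 + 58 + 342 + 2*29241 + 2*5000211)/(-6 + 171 + 29241 + 5000211) = -34457 - (-3 + 58 + 342 + 58482 + 10000422)/5029617 = -34457 - 10059301/5029617 = -173315572270/5029617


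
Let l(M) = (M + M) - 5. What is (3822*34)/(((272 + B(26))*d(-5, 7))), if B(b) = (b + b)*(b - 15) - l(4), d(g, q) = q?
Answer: 18564/841 ≈ 22.074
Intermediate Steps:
l(M) = -5 + 2*M (l(M) = 2*M - 5 = -5 + 2*M)
B(b) = -3 + 2*b*(-15 + b) (B(b) = (b + b)*(b - 15) - (-5 + 2*4) = (2*b)*(-15 + b) - (-5 + 8) = 2*b*(-15 + b) - 1*3 = 2*b*(-15 + b) - 3 = -3 + 2*b*(-15 + b))
(3822*34)/(((272 + B(26))*d(-5, 7))) = (3822*34)/(((272 + (-3 - 30*26 + 2*26²))*7)) = 129948/(((272 + (-3 - 780 + 2*676))*7)) = 129948/(((272 + (-3 - 780 + 1352))*7)) = 129948/(((272 + 569)*7)) = 129948/((841*7)) = 129948/5887 = 129948*(1/5887) = 18564/841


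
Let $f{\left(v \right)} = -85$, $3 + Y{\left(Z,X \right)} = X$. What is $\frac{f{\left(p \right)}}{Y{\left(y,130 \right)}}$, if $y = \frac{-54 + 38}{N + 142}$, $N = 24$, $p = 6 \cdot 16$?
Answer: $- \frac{85}{127} \approx -0.66929$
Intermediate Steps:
$p = 96$
$y = - \frac{8}{83}$ ($y = \frac{-54 + 38}{24 + 142} = - \frac{16}{166} = \left(-16\right) \frac{1}{166} = - \frac{8}{83} \approx -0.096385$)
$Y{\left(Z,X \right)} = -3 + X$
$\frac{f{\left(p \right)}}{Y{\left(y,130 \right)}} = - \frac{85}{-3 + 130} = - \frac{85}{127}$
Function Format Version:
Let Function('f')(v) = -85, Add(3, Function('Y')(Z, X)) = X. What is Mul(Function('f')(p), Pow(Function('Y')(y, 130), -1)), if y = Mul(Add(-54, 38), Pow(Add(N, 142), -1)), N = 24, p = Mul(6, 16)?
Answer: Rational(-85, 127) ≈ -0.66929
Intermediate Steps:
p = 96
y = Rational(-8, 83) (y = Mul(Add(-54, 38), Pow(Add(24, 142), -1)) = Mul(-16, Pow(166, -1)) = Mul(-16, Rational(1, 166)) = Rational(-8, 83) ≈ -0.096385)
Function('Y')(Z, X) = Add(-3, X)
Mul(Function('f')(p), Pow(Function('Y')(y, 130), -1)) = Mul(-85, Pow(Add(-3, 130), -1)) = Mul(-85, Pow(127, -1)) = Mul(-85, Rational(1, 127)) = Rational(-85, 127)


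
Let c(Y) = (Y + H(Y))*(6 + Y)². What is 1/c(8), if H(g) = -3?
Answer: 1/980 ≈ 0.0010204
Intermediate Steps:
c(Y) = (6 + Y)²*(-3 + Y) (c(Y) = (Y - 3)*(6 + Y)² = (-3 + Y)*(6 + Y)² = (6 + Y)²*(-3 + Y))
1/c(8) = 1/((6 + 8)²*(-3 + 8)) = 1/(14²*5) = 1/(196*5) = 1/980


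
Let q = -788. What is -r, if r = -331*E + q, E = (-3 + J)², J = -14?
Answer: 96447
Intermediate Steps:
E = 289 (E = (-3 - 14)² = (-17)² = 289)
r = -96447 (r = -331*289 - 788 = -95659 - 788 = -96447)
-r = -1*(-96447) = 96447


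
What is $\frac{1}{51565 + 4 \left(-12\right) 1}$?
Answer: $\frac{1}{51517} \approx 1.9411 \cdot 10^{-5}$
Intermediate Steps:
$\frac{1}{51565 + 4 \left(-12\right) 1} = \frac{1}{51565 - 48} = \frac{1}{51517}$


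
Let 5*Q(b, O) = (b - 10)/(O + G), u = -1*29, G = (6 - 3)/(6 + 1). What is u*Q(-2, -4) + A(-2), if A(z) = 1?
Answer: -2311/125 ≈ -18.488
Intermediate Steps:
G = 3/7 ≈ 0.42857
u = -29
Q(b, O) = (-10 + b)/(5*(3/7 + O)) (Q(b, O) = ((b - 10)/(O + 3/7))/5 = ((-10 + b)/(3/7 + O))/5 = (-10 + b)/(5*(3/7 + O)))
u*Q(-2, -4) + A(-2) = -203*(-10 - 2)/(5*(3 + 7*(-4))) + 1 = -203*(-12)/(5*(3 - 28)) + 1 = -203*(-12)/(5*(-25)) + 1 = -203*(-1)*(-12)/(5*25) + 1 = -29*84/125 + 1 = -2436/125 + 1 = -2311/125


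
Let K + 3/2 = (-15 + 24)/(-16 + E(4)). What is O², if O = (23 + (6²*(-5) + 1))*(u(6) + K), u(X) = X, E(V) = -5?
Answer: 19766916/49 ≈ 4.0341e+5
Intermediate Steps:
K = -27/14 (K = -3/2 + (-15 + 24)/(-16 - 5) = -3/2 + 9/(-21) = -3/2 + 9*(-1/21) = -3/2 - 3/7 = -27/14 ≈ -1.9286)
O = -4446/7 (O = (23 + (6²*(-5) + 1))*(6 - 27/14) = (23 + (36*(-5) + 1))*(57/14) = (23 + (-180 + 1))*(57/14) = (23 - 179)*(57/14) = -156*57/14 = -4446/7 ≈ -635.14)
O² = (-4446/7)² = 19766916/49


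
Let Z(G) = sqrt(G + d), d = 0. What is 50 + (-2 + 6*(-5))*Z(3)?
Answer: 50 - 32*sqrt(3) ≈ -5.4256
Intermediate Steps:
Z(G) = sqrt(G) (Z(G) = sqrt(G + 0) = sqrt(G))
50 + (-2 + 6*(-5))*Z(3) = 50 + (-2 + 6*(-5))*sqrt(3) = 50 + (-2 - 30)*sqrt(3) = 50 - 32*sqrt(3)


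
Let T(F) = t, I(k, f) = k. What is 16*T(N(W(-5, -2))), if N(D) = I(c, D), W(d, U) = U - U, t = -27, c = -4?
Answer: -432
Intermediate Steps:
W(d, U) = 0
N(D) = -4
T(F) = -27
16*T(N(W(-5, -2))) = 16*(-27) = -432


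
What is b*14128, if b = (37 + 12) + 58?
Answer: 1511696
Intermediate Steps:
b = 107 (b = 49 + 58 = 107)
b*14128 = 107*14128 = 1511696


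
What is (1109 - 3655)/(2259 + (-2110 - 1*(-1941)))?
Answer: -67/55 ≈ -1.2182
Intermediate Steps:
(1109 - 3655)/(2259 + (-2110 - 1*(-1941))) = -2546/(2259 + (-2110 + 1941)) = -2546/(2259 - 169) = -2546/2090 = -2546*1/2090 = -67/55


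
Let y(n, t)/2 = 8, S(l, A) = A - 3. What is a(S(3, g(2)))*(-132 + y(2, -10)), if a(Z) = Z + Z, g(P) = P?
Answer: 232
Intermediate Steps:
S(l, A) = -3 + A
y(n, t) = 16 (y(n, t) = 2*8 = 16)
a(Z) = 2*Z
a(S(3, g(2)))*(-132 + y(2, -10)) = (2*(-3 + 2))*(-132 + 16) = (2*(-1))*(-116) = -2*(-116) = 232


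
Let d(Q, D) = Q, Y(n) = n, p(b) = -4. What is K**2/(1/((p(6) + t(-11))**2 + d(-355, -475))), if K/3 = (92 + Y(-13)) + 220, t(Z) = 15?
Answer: -188278506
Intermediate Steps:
K = 897 (K = 3*((92 - 13) + 220) = 3*(79 + 220) = 3*299 = 897)
K**2/(1/((p(6) + t(-11))**2 + d(-355, -475))) = 897**2/(1/((-4 + 15)**2 - 355)) = 804609/(1/(11**2 - 355)) = 804609/(1/(121 - 355)) = 804609/(1/(-234)) = 804609/(-1/234) = 804609*(-234) = -188278506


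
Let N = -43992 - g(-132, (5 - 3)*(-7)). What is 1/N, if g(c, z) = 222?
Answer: -1/44214 ≈ -2.2617e-5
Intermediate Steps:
N = -44214 (N = -43992 - 1*222 = -43992 - 222 = -44214)
1/N = 1/(-44214) = -1/44214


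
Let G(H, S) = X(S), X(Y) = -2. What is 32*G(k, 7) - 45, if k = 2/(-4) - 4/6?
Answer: -109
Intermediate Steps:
k = -7/6 (k = 2*(-¼) - 4*⅙ = -½ - ⅔ = -7/6 ≈ -1.1667)
G(H, S) = -2
32*G(k, 7) - 45 = 32*(-2) - 45 = -64 - 45 = -109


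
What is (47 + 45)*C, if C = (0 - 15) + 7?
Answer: -736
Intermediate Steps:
C = -8 (C = -15 + 7 = -8)
(47 + 45)*C = (47 + 45)*(-8) = 92*(-8) = -736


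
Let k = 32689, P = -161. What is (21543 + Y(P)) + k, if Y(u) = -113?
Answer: 54119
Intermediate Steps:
(21543 + Y(P)) + k = (21543 - 113) + 32689 = 21430 + 32689 = 54119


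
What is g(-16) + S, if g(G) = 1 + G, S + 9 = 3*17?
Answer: 27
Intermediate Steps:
S = 42 (S = -9 + 3*17 = -9 + 51 = 42)
g(-16) + S = (1 - 16) + 42 = -15 + 42 = 27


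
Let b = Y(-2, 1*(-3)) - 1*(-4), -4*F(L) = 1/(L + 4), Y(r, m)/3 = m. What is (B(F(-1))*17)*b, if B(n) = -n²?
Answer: 85/144 ≈ 0.59028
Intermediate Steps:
Y(r, m) = 3*m
F(L) = -1/(4*(4 + L)) (F(L) = -1/(4*(L + 4)) = -1/(4*(4 + L)))
b = -5 (b = 3*(1*(-3)) - 1*(-4) = 3*(-3) + 4 = -9 + 4 = -5)
(B(F(-1))*17)*b = (-(-1/(16 + 4*(-1)))²*17)*(-5) = (-(-1/(16 - 4))²*17)*(-5) = (-(-1/12)²*17)*(-5) = (-1*1/144*17)*(-5) = -1/144*17*(-5) = -17/144*(-5) = 85/144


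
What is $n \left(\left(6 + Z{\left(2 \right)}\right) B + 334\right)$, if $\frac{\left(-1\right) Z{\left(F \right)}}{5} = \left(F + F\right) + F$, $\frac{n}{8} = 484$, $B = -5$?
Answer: $1757888$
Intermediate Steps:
$n = 3872$ ($n = 8 \cdot 484 = 3872$)
$Z{\left(F \right)} = - 15 F$ ($Z{\left(F \right)} = - 5 \left(\left(F + F\right) + F\right) = - 5 \left(2 F + F\right) = - 5 \cdot 3 F = - 15 F$)
$n \left(\left(6 + Z{\left(2 \right)}\right) B + 334\right) = 3872 \left(\left(6 - 30\right) \left(-5\right) + 334\right) = 3872 \left(\left(-24\right) \left(-5\right) + 334\right) = 3872 \left(120 + 334\right) = 3872 \cdot 454 = 1757888$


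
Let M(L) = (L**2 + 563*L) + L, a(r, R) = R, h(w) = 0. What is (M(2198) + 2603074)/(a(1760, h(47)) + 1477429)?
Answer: 8673950/1477429 ≈ 5.8710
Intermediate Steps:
M(L) = L**2 + 564*L
(M(2198) + 2603074)/(a(1760, h(47)) + 1477429) = (2198*(564 + 2198) + 2603074)/(0 + 1477429) = (2198*2762 + 2603074)/1477429 = (6070876 + 2603074)*(1/1477429) = 8673950*(1/1477429) = 8673950/1477429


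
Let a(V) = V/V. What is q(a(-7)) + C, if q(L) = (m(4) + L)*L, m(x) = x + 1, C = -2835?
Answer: -2829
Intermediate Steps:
m(x) = 1 + x
a(V) = 1
q(L) = L*(5 + L) (q(L) = ((1 + 4) + L)*L = (5 + L)*L = L*(5 + L))
q(a(-7)) + C = 1*(5 + 1) - 2835 = 1*6 - 2835 = 6 - 2835 = -2829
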